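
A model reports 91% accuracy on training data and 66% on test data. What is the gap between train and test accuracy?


Gap = train_accuracy - test_accuracy
= 91 - 66
= 25%
This large gap strongly indicates overfitting.

25


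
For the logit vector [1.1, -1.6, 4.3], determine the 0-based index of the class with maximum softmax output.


Softmax is a monotonic transformation, so it preserves the argmax.
We need to find the index of the maximum logit.
Index 0: 1.1
Index 1: -1.6
Index 2: 4.3
Maximum logit = 4.3 at index 2

2


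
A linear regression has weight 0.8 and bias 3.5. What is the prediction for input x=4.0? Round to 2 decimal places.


y = 0.8 * 4.0 + (3.5)
= 3.2 + (3.5)
= 6.70

6.70


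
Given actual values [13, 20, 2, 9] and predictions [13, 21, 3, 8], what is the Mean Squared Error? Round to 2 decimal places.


Differences: [0, -1, -1, 1]
Squared errors: [0, 1, 1, 1]
Sum of squared errors = 3
MSE = 3 / 4 = 0.75

0.75


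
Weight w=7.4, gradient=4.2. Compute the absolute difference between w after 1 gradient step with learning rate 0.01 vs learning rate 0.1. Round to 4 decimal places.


With lr=0.01: w_new = 7.4 - 0.01 * 4.2 = 7.358
With lr=0.1: w_new = 7.4 - 0.1 * 4.2 = 6.98
Absolute difference = |7.358 - 6.98|
= 0.3780

0.3780


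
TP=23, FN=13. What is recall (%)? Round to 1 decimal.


Recall = TP / (TP + FN) * 100
= 23 / (23 + 13)
= 23 / 36
= 0.6389
= 63.9%

63.9


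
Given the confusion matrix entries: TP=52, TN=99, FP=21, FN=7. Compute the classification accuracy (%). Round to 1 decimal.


Accuracy = (TP + TN) / (TP + TN + FP + FN) * 100
= (52 + 99) / (52 + 99 + 21 + 7)
= 151 / 179
= 0.8436
= 84.4%

84.4


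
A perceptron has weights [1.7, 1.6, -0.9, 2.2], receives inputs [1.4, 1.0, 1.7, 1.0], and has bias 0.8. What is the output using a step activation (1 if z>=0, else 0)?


z = w . x + b
= 1.7*1.4 + 1.6*1.0 + -0.9*1.7 + 2.2*1.0 + 0.8
= 2.38 + 1.6 + -1.53 + 2.2 + 0.8
= 4.65 + 0.8
= 5.45
Since z = 5.45 >= 0, output = 1

1


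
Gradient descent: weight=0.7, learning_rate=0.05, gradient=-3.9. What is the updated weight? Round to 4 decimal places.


w_new = w_old - lr * gradient
= 0.7 - 0.05 * -3.9
= 0.7 - (-0.195)
= 0.8950

0.8950


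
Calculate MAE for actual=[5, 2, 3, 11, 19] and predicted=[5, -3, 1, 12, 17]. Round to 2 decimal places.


Absolute errors: [0, 5, 2, 1, 2]
Sum of absolute errors = 10
MAE = 10 / 5 = 2.00

2.00


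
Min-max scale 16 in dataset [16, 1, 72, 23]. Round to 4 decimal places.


Min = 1, Max = 72
Range = 72 - 1 = 71
Scaled = (x - min) / (max - min)
= (16 - 1) / 71
= 15 / 71
= 0.2113

0.2113


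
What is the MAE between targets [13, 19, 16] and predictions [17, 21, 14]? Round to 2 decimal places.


Absolute errors: [4, 2, 2]
Sum of absolute errors = 8
MAE = 8 / 3 = 2.67

2.67


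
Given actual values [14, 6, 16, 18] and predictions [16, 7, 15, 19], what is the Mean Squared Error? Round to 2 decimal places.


Differences: [-2, -1, 1, -1]
Squared errors: [4, 1, 1, 1]
Sum of squared errors = 7
MSE = 7 / 4 = 1.75

1.75


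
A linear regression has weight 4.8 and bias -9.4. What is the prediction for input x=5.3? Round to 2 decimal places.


y = 4.8 * 5.3 + (-9.4)
= 25.44 + (-9.4)
= 16.04

16.04


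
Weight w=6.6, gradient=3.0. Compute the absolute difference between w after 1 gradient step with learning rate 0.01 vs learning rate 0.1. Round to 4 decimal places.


With lr=0.01: w_new = 6.6 - 0.01 * 3.0 = 6.57
With lr=0.1: w_new = 6.6 - 0.1 * 3.0 = 6.3
Absolute difference = |6.57 - 6.3|
= 0.2700

0.2700


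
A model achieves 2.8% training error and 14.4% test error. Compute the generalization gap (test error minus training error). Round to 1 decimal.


Generalization gap = test_error - train_error
= 14.4 - 2.8
= 11.6%
A large gap suggests overfitting.

11.6


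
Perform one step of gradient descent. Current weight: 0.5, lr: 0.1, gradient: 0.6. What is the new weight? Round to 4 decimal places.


w_new = w_old - lr * gradient
= 0.5 - 0.1 * 0.6
= 0.5 - (0.06)
= 0.4400

0.4400


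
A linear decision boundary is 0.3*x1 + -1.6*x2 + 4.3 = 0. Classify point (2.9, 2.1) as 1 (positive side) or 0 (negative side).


Compute 0.3 * 2.9 + -1.6 * 2.1 + 4.3
= 0.87 + -3.36 + 4.3
= 1.81
Since 1.81 >= 0, the point is on the positive side.

1


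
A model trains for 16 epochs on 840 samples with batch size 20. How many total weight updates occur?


Iterations per epoch = 840 / 20 = 42
Total updates = iterations_per_epoch * epochs
= 42 * 16
= 672

672


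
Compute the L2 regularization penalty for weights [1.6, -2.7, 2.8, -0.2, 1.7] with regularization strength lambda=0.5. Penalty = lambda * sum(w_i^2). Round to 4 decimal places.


Squaring each weight:
1.6^2 = 2.56
(-2.7)^2 = 7.29
2.8^2 = 7.84
(-0.2)^2 = 0.04
1.7^2 = 2.89
Sum of squares = 20.62
Penalty = 0.5 * 20.62 = 10.3100

10.3100


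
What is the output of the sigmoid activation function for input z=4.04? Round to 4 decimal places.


sigmoid(z) = 1 / (1 + exp(-z))
exp(-(4.04)) = exp(-4.04) = 0.0176
1 + 0.0176 = 1.0176
1 / 1.0176 = 0.9827

0.9827


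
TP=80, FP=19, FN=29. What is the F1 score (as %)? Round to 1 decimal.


Precision = TP / (TP + FP) = 80 / 99 = 0.8081
Recall = TP / (TP + FN) = 80 / 109 = 0.7339
F1 = 2 * P * R / (P + R)
= 2 * 0.8081 * 0.7339 / (0.8081 + 0.7339)
= 1.1862 / 1.542
= 0.7692
As percentage: 76.9%

76.9


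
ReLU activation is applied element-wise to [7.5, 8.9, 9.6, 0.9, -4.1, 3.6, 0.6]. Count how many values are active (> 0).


ReLU(x) = max(0, x) for each element:
ReLU(7.5) = 7.5
ReLU(8.9) = 8.9
ReLU(9.6) = 9.6
ReLU(0.9) = 0.9
ReLU(-4.1) = 0
ReLU(3.6) = 3.6
ReLU(0.6) = 0.6
Active neurons (>0): 6

6


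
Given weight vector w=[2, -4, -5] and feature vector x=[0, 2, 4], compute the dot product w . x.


Element-wise products:
2 * 0 = 0
-4 * 2 = -8
-5 * 4 = -20
Sum = 0 + -8 + -20
= -28

-28


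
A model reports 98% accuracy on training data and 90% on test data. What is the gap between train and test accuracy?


Gap = train_accuracy - test_accuracy
= 98 - 90
= 8%
This moderate gap may indicate mild overfitting.

8


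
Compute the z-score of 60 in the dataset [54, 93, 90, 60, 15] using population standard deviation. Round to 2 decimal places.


Mean = (54 + 93 + 90 + 60 + 15) / 5 = 62.4
Variance = sum((x_i - mean)^2) / n = 804.24
Std = sqrt(804.24) = 28.3591
Z = (x - mean) / std
= (60 - 62.4) / 28.3591
= -2.4 / 28.3591
= -0.08

-0.08


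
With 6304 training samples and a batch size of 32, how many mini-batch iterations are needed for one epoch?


Iterations per epoch = dataset_size / batch_size
= 6304 / 32
= 197

197


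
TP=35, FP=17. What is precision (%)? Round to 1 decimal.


Precision = TP / (TP + FP) * 100
= 35 / (35 + 17)
= 35 / 52
= 0.6731
= 67.3%

67.3


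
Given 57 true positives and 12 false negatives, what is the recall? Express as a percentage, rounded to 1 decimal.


Recall = TP / (TP + FN) * 100
= 57 / (57 + 12)
= 57 / 69
= 0.8261
= 82.6%

82.6


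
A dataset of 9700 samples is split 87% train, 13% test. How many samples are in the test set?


Train samples = 9700 * 87% = 8439
Test samples = 9700 - 8439
= 1261

1261


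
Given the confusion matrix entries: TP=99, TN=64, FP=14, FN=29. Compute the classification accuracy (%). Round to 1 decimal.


Accuracy = (TP + TN) / (TP + TN + FP + FN) * 100
= (99 + 64) / (99 + 64 + 14 + 29)
= 163 / 206
= 0.7913
= 79.1%

79.1


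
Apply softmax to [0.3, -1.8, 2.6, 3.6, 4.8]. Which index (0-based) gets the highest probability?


Softmax is a monotonic transformation, so it preserves the argmax.
We need to find the index of the maximum logit.
Index 0: 0.3
Index 1: -1.8
Index 2: 2.6
Index 3: 3.6
Index 4: 4.8
Maximum logit = 4.8 at index 4

4


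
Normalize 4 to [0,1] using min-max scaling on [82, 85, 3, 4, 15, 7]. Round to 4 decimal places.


Min = 3, Max = 85
Range = 85 - 3 = 82
Scaled = (x - min) / (max - min)
= (4 - 3) / 82
= 1 / 82
= 0.0122

0.0122


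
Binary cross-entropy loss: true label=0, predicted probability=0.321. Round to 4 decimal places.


For y=0: Loss = -log(1-p)
= -log(1 - 0.321)
= -log(0.679)
= -(-0.3871)
= 0.3871

0.3871


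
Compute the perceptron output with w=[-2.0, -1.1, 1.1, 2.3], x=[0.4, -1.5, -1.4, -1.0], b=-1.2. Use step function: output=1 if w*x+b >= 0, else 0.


z = w . x + b
= -2.0*0.4 + -1.1*-1.5 + 1.1*-1.4 + 2.3*-1.0 + -1.2
= -0.8 + 1.65 + -1.54 + -2.3 + -1.2
= -2.99 + -1.2
= -4.19
Since z = -4.19 < 0, output = 0

0


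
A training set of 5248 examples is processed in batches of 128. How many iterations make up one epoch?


Iterations per epoch = dataset_size / batch_size
= 5248 / 128
= 41

41


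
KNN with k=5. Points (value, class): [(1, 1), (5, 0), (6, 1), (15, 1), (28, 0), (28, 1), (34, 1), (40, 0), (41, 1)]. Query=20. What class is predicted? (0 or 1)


Distances from query 20:
Point 15 (class 1): distance = 5
Point 28 (class 0): distance = 8
Point 28 (class 1): distance = 8
Point 6 (class 1): distance = 14
Point 34 (class 1): distance = 14
K=5 nearest neighbors: classes = [1, 0, 1, 1, 1]
Votes for class 1: 4 / 5
Majority vote => class 1

1


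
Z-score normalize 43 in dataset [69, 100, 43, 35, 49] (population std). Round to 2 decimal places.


Mean = (69 + 100 + 43 + 35 + 49) / 5 = 59.2
Variance = sum((x_i - mean)^2) / n = 542.56
Std = sqrt(542.56) = 23.2929
Z = (x - mean) / std
= (43 - 59.2) / 23.2929
= -16.2 / 23.2929
= -0.70

-0.70


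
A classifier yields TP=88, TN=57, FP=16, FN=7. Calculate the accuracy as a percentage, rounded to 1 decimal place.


Accuracy = (TP + TN) / (TP + TN + FP + FN) * 100
= (88 + 57) / (88 + 57 + 16 + 7)
= 145 / 168
= 0.8631
= 86.3%

86.3


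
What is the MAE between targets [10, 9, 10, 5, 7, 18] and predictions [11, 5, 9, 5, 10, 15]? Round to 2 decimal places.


Absolute errors: [1, 4, 1, 0, 3, 3]
Sum of absolute errors = 12
MAE = 12 / 6 = 2.00

2.00


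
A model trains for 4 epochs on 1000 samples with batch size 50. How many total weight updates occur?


Iterations per epoch = 1000 / 50 = 20
Total updates = iterations_per_epoch * epochs
= 20 * 4
= 80

80


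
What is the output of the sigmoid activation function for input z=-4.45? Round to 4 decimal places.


sigmoid(z) = 1 / (1 + exp(-z))
exp(-(-4.45)) = exp(4.45) = 85.6269
1 + 85.6269 = 86.6269
1 / 86.6269 = 0.0115

0.0115


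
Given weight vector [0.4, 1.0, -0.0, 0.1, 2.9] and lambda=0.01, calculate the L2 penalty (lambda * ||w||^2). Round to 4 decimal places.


Squaring each weight:
0.4^2 = 0.16
1.0^2 = 1.0
(-0.0)^2 = 0.0
0.1^2 = 0.01
2.9^2 = 8.41
Sum of squares = 9.58
Penalty = 0.01 * 9.58 = 0.0958

0.0958


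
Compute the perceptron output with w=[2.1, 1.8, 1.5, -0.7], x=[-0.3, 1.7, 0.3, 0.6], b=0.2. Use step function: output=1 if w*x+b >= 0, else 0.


z = w . x + b
= 2.1*-0.3 + 1.8*1.7 + 1.5*0.3 + -0.7*0.6 + 0.2
= -0.63 + 3.06 + 0.45 + -0.42 + 0.2
= 2.46 + 0.2
= 2.66
Since z = 2.66 >= 0, output = 1

1


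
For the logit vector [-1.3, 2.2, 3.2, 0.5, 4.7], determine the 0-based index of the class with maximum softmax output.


Softmax is a monotonic transformation, so it preserves the argmax.
We need to find the index of the maximum logit.
Index 0: -1.3
Index 1: 2.2
Index 2: 3.2
Index 3: 0.5
Index 4: 4.7
Maximum logit = 4.7 at index 4

4


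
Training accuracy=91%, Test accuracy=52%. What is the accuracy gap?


Gap = train_accuracy - test_accuracy
= 91 - 52
= 39%
This large gap strongly indicates overfitting.

39


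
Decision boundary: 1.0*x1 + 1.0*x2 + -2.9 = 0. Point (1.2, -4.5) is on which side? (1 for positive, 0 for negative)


Compute 1.0 * 1.2 + 1.0 * -4.5 + -2.9
= 1.2 + -4.5 + -2.9
= -6.2
Since -6.2 < 0, the point is on the negative side.

0


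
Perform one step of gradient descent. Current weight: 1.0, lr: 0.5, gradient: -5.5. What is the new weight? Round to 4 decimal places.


w_new = w_old - lr * gradient
= 1.0 - 0.5 * -5.5
= 1.0 - (-2.75)
= 3.7500

3.7500


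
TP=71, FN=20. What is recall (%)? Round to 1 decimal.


Recall = TP / (TP + FN) * 100
= 71 / (71 + 20)
= 71 / 91
= 0.7802
= 78.0%

78.0


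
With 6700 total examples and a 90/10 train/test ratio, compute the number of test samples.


Train samples = 6700 * 90% = 6030
Test samples = 6700 - 6030
= 670

670


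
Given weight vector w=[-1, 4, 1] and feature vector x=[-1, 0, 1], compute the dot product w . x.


Element-wise products:
-1 * -1 = 1
4 * 0 = 0
1 * 1 = 1
Sum = 1 + 0 + 1
= 2

2


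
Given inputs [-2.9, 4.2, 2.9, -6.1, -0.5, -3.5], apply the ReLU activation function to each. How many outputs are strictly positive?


ReLU(x) = max(0, x) for each element:
ReLU(-2.9) = 0
ReLU(4.2) = 4.2
ReLU(2.9) = 2.9
ReLU(-6.1) = 0
ReLU(-0.5) = 0
ReLU(-3.5) = 0
Active neurons (>0): 2

2


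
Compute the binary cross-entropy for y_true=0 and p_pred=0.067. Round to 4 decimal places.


For y=0: Loss = -log(1-p)
= -log(1 - 0.067)
= -log(0.933)
= -(-0.0694)
= 0.0694

0.0694


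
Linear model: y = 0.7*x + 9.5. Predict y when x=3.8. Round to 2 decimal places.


y = 0.7 * 3.8 + (9.5)
= 2.66 + (9.5)
= 12.16

12.16


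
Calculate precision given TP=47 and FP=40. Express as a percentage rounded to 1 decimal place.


Precision = TP / (TP + FP) * 100
= 47 / (47 + 40)
= 47 / 87
= 0.5402
= 54.0%

54.0


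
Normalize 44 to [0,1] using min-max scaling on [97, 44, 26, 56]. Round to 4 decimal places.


Min = 26, Max = 97
Range = 97 - 26 = 71
Scaled = (x - min) / (max - min)
= (44 - 26) / 71
= 18 / 71
= 0.2535

0.2535


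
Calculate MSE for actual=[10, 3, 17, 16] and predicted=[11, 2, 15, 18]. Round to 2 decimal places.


Differences: [-1, 1, 2, -2]
Squared errors: [1, 1, 4, 4]
Sum of squared errors = 10
MSE = 10 / 4 = 2.50

2.50


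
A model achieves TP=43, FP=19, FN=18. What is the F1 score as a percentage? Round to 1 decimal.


Precision = TP / (TP + FP) = 43 / 62 = 0.6935
Recall = TP / (TP + FN) = 43 / 61 = 0.7049
F1 = 2 * P * R / (P + R)
= 2 * 0.6935 * 0.7049 / (0.6935 + 0.7049)
= 0.9778 / 1.3985
= 0.6992
As percentage: 69.9%

69.9


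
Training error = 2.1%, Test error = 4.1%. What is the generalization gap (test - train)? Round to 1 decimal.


Generalization gap = test_error - train_error
= 4.1 - 2.1
= 2.0%
A moderate gap.

2.0


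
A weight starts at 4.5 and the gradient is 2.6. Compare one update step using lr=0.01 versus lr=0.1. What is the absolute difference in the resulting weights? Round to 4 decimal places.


With lr=0.01: w_new = 4.5 - 0.01 * 2.6 = 4.474
With lr=0.1: w_new = 4.5 - 0.1 * 2.6 = 4.24
Absolute difference = |4.474 - 4.24|
= 0.2340

0.2340


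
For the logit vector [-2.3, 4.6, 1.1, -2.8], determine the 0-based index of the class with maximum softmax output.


Softmax is a monotonic transformation, so it preserves the argmax.
We need to find the index of the maximum logit.
Index 0: -2.3
Index 1: 4.6
Index 2: 1.1
Index 3: -2.8
Maximum logit = 4.6 at index 1

1


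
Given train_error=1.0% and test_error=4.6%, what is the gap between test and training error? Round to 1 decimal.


Generalization gap = test_error - train_error
= 4.6 - 1.0
= 3.6%
A moderate gap.

3.6


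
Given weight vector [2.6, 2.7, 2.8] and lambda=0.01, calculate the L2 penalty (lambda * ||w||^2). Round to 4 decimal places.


Squaring each weight:
2.6^2 = 6.76
2.7^2 = 7.29
2.8^2 = 7.84
Sum of squares = 21.89
Penalty = 0.01 * 21.89 = 0.2189

0.2189


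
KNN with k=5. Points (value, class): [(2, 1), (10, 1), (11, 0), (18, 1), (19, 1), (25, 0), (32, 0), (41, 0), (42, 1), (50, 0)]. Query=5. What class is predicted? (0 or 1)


Distances from query 5:
Point 2 (class 1): distance = 3
Point 10 (class 1): distance = 5
Point 11 (class 0): distance = 6
Point 18 (class 1): distance = 13
Point 19 (class 1): distance = 14
K=5 nearest neighbors: classes = [1, 1, 0, 1, 1]
Votes for class 1: 4 / 5
Majority vote => class 1

1


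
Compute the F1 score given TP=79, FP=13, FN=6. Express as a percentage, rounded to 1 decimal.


Precision = TP / (TP + FP) = 79 / 92 = 0.8587
Recall = TP / (TP + FN) = 79 / 85 = 0.9294
F1 = 2 * P * R / (P + R)
= 2 * 0.8587 * 0.9294 / (0.8587 + 0.9294)
= 1.5962 / 1.7881
= 0.8927
As percentage: 89.3%

89.3


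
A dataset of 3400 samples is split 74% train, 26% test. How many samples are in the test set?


Train samples = 3400 * 74% = 2516
Test samples = 3400 - 2516
= 884

884


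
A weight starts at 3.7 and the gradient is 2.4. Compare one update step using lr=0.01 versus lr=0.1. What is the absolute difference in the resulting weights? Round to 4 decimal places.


With lr=0.01: w_new = 3.7 - 0.01 * 2.4 = 3.676
With lr=0.1: w_new = 3.7 - 0.1 * 2.4 = 3.46
Absolute difference = |3.676 - 3.46|
= 0.2160

0.2160


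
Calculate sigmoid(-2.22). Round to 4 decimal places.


sigmoid(z) = 1 / (1 + exp(-z))
exp(-(-2.22)) = exp(2.22) = 9.2073
1 + 9.2073 = 10.2073
1 / 10.2073 = 0.0980

0.0980


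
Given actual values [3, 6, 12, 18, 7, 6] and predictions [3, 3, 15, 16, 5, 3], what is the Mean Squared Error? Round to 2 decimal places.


Differences: [0, 3, -3, 2, 2, 3]
Squared errors: [0, 9, 9, 4, 4, 9]
Sum of squared errors = 35
MSE = 35 / 6 = 5.83

5.83


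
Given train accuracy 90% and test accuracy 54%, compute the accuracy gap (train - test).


Gap = train_accuracy - test_accuracy
= 90 - 54
= 36%
This large gap strongly indicates overfitting.

36


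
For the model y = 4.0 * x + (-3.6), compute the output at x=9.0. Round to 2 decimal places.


y = 4.0 * 9.0 + (-3.6)
= 36.0 + (-3.6)
= 32.40

32.40


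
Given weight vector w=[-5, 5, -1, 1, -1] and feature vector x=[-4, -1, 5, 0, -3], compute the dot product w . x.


Element-wise products:
-5 * -4 = 20
5 * -1 = -5
-1 * 5 = -5
1 * 0 = 0
-1 * -3 = 3
Sum = 20 + -5 + -5 + 0 + 3
= 13

13


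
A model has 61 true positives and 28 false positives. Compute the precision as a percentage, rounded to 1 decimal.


Precision = TP / (TP + FP) * 100
= 61 / (61 + 28)
= 61 / 89
= 0.6854
= 68.5%

68.5


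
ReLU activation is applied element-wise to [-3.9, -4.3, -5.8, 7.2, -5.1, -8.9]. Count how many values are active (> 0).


ReLU(x) = max(0, x) for each element:
ReLU(-3.9) = 0
ReLU(-4.3) = 0
ReLU(-5.8) = 0
ReLU(7.2) = 7.2
ReLU(-5.1) = 0
ReLU(-8.9) = 0
Active neurons (>0): 1

1


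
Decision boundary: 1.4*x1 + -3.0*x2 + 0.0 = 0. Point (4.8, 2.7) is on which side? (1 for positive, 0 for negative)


Compute 1.4 * 4.8 + -3.0 * 2.7 + 0.0
= 6.72 + -8.1 + 0.0
= -1.38
Since -1.38 < 0, the point is on the negative side.

0


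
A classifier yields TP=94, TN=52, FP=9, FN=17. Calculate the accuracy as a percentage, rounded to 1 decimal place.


Accuracy = (TP + TN) / (TP + TN + FP + FN) * 100
= (94 + 52) / (94 + 52 + 9 + 17)
= 146 / 172
= 0.8488
= 84.9%

84.9


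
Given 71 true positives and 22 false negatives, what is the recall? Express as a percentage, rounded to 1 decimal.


Recall = TP / (TP + FN) * 100
= 71 / (71 + 22)
= 71 / 93
= 0.7634
= 76.3%

76.3


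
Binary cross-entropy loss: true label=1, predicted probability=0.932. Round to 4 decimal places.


For y=1: Loss = -log(p)
= -log(0.932)
= -(-0.0704)
= 0.0704

0.0704


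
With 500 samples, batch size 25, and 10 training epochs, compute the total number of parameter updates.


Iterations per epoch = 500 / 25 = 20
Total updates = iterations_per_epoch * epochs
= 20 * 10
= 200

200


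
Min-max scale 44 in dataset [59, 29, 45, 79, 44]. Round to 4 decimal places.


Min = 29, Max = 79
Range = 79 - 29 = 50
Scaled = (x - min) / (max - min)
= (44 - 29) / 50
= 15 / 50
= 0.3000

0.3000


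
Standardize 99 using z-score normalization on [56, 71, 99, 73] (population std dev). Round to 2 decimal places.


Mean = (56 + 71 + 99 + 73) / 4 = 74.75
Variance = sum((x_i - mean)^2) / n = 239.1875
Std = sqrt(239.1875) = 15.4657
Z = (x - mean) / std
= (99 - 74.75) / 15.4657
= 24.25 / 15.4657
= 1.57

1.57


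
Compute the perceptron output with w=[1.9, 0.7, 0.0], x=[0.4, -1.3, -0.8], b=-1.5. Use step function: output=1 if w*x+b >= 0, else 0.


z = w . x + b
= 1.9*0.4 + 0.7*-1.3 + 0.0*-0.8 + -1.5
= 0.76 + -0.91 + -0.0 + -1.5
= -0.15 + -1.5
= -1.65
Since z = -1.65 < 0, output = 0

0


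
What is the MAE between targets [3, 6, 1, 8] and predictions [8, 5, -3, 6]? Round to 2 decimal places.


Absolute errors: [5, 1, 4, 2]
Sum of absolute errors = 12
MAE = 12 / 4 = 3.00

3.00


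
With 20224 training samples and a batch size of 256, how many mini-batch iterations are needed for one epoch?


Iterations per epoch = dataset_size / batch_size
= 20224 / 256
= 79

79


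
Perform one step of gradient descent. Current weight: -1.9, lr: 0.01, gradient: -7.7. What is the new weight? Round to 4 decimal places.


w_new = w_old - lr * gradient
= -1.9 - 0.01 * -7.7
= -1.9 - (-0.077)
= -1.8230

-1.8230


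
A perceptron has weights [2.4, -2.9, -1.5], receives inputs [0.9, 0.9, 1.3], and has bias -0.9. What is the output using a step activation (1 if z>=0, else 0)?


z = w . x + b
= 2.4*0.9 + -2.9*0.9 + -1.5*1.3 + -0.9
= 2.16 + -2.61 + -1.95 + -0.9
= -2.4 + -0.9
= -3.3
Since z = -3.3 < 0, output = 0

0


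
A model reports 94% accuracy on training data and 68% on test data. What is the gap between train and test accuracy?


Gap = train_accuracy - test_accuracy
= 94 - 68
= 26%
This large gap strongly indicates overfitting.

26


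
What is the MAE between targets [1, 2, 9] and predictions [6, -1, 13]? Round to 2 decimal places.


Absolute errors: [5, 3, 4]
Sum of absolute errors = 12
MAE = 12 / 3 = 4.00

4.00


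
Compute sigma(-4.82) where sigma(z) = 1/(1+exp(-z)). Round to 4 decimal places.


sigmoid(z) = 1 / (1 + exp(-z))
exp(-(-4.82)) = exp(4.82) = 123.9651
1 + 123.9651 = 124.9651
1 / 124.9651 = 0.0080

0.0080


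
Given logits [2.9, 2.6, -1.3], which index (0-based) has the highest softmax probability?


Softmax is a monotonic transformation, so it preserves the argmax.
We need to find the index of the maximum logit.
Index 0: 2.9
Index 1: 2.6
Index 2: -1.3
Maximum logit = 2.9 at index 0

0


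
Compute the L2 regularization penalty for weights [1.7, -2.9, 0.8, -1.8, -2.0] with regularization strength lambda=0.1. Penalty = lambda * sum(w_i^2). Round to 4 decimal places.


Squaring each weight:
1.7^2 = 2.89
(-2.9)^2 = 8.41
0.8^2 = 0.64
(-1.8)^2 = 3.24
(-2.0)^2 = 4.0
Sum of squares = 19.18
Penalty = 0.1 * 19.18 = 1.9180

1.9180


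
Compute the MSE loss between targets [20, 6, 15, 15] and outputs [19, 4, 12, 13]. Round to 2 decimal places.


Differences: [1, 2, 3, 2]
Squared errors: [1, 4, 9, 4]
Sum of squared errors = 18
MSE = 18 / 4 = 4.50

4.50


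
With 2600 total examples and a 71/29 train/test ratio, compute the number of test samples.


Train samples = 2600 * 71% = 1846
Test samples = 2600 - 1846
= 754

754


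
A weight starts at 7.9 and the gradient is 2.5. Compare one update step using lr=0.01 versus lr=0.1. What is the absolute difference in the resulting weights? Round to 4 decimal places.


With lr=0.01: w_new = 7.9 - 0.01 * 2.5 = 7.875
With lr=0.1: w_new = 7.9 - 0.1 * 2.5 = 7.65
Absolute difference = |7.875 - 7.65|
= 0.2250

0.2250


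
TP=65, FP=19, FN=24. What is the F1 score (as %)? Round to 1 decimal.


Precision = TP / (TP + FP) = 65 / 84 = 0.7738
Recall = TP / (TP + FN) = 65 / 89 = 0.7303
F1 = 2 * P * R / (P + R)
= 2 * 0.7738 * 0.7303 / (0.7738 + 0.7303)
= 1.1303 / 1.5041
= 0.7514
As percentage: 75.1%

75.1


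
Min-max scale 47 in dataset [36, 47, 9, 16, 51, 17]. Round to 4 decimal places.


Min = 9, Max = 51
Range = 51 - 9 = 42
Scaled = (x - min) / (max - min)
= (47 - 9) / 42
= 38 / 42
= 0.9048

0.9048


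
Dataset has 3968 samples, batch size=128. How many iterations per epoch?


Iterations per epoch = dataset_size / batch_size
= 3968 / 128
= 31

31


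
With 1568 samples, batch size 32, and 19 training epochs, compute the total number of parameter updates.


Iterations per epoch = 1568 / 32 = 49
Total updates = iterations_per_epoch * epochs
= 49 * 19
= 931

931


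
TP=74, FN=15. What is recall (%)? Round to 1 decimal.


Recall = TP / (TP + FN) * 100
= 74 / (74 + 15)
= 74 / 89
= 0.8315
= 83.1%

83.1


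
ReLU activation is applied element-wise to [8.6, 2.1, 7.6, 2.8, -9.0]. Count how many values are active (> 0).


ReLU(x) = max(0, x) for each element:
ReLU(8.6) = 8.6
ReLU(2.1) = 2.1
ReLU(7.6) = 7.6
ReLU(2.8) = 2.8
ReLU(-9.0) = 0
Active neurons (>0): 4

4


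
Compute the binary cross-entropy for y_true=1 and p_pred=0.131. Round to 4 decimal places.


For y=1: Loss = -log(p)
= -log(0.131)
= -(-2.0326)
= 2.0326

2.0326


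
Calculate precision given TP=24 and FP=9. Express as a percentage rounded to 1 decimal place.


Precision = TP / (TP + FP) * 100
= 24 / (24 + 9)
= 24 / 33
= 0.7273
= 72.7%

72.7


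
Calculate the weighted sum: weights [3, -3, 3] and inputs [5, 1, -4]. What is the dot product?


Element-wise products:
3 * 5 = 15
-3 * 1 = -3
3 * -4 = -12
Sum = 15 + -3 + -12
= 0

0


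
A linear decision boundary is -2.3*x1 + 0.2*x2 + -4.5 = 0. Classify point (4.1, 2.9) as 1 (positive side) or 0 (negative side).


Compute -2.3 * 4.1 + 0.2 * 2.9 + -4.5
= -9.43 + 0.58 + -4.5
= -13.35
Since -13.35 < 0, the point is on the negative side.

0


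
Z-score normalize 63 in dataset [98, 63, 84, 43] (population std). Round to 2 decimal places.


Mean = (98 + 63 + 84 + 43) / 4 = 72.0
Variance = sum((x_i - mean)^2) / n = 435.5
Std = sqrt(435.5) = 20.8686
Z = (x - mean) / std
= (63 - 72.0) / 20.8686
= -9.0 / 20.8686
= -0.43

-0.43


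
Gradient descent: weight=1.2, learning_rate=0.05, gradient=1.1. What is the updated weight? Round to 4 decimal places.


w_new = w_old - lr * gradient
= 1.2 - 0.05 * 1.1
= 1.2 - (0.055)
= 1.1450

1.1450


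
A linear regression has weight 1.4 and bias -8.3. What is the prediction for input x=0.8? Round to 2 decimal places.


y = 1.4 * 0.8 + (-8.3)
= 1.12 + (-8.3)
= -7.18

-7.18


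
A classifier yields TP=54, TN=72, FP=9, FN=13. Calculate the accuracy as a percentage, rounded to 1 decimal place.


Accuracy = (TP + TN) / (TP + TN + FP + FN) * 100
= (54 + 72) / (54 + 72 + 9 + 13)
= 126 / 148
= 0.8514
= 85.1%

85.1


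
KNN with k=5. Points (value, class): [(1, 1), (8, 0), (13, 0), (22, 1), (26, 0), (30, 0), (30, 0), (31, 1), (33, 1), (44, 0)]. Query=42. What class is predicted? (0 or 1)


Distances from query 42:
Point 44 (class 0): distance = 2
Point 33 (class 1): distance = 9
Point 31 (class 1): distance = 11
Point 30 (class 0): distance = 12
Point 30 (class 0): distance = 12
K=5 nearest neighbors: classes = [0, 1, 1, 0, 0]
Votes for class 1: 2 / 5
Majority vote => class 0

0


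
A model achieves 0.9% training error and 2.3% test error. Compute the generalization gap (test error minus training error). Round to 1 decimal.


Generalization gap = test_error - train_error
= 2.3 - 0.9
= 1.4%
A small gap suggests good generalization.

1.4


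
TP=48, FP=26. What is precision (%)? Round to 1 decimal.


Precision = TP / (TP + FP) * 100
= 48 / (48 + 26)
= 48 / 74
= 0.6486
= 64.9%

64.9


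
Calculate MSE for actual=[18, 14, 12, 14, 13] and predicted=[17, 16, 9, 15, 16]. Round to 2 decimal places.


Differences: [1, -2, 3, -1, -3]
Squared errors: [1, 4, 9, 1, 9]
Sum of squared errors = 24
MSE = 24 / 5 = 4.80

4.80


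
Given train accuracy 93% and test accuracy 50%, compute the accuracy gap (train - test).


Gap = train_accuracy - test_accuracy
= 93 - 50
= 43%
This large gap strongly indicates overfitting.

43


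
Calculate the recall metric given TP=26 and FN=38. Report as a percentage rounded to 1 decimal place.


Recall = TP / (TP + FN) * 100
= 26 / (26 + 38)
= 26 / 64
= 0.4062
= 40.6%

40.6


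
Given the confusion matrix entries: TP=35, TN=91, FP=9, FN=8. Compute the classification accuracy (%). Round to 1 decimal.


Accuracy = (TP + TN) / (TP + TN + FP + FN) * 100
= (35 + 91) / (35 + 91 + 9 + 8)
= 126 / 143
= 0.8811
= 88.1%

88.1


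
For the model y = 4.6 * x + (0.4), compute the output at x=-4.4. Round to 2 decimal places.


y = 4.6 * -4.4 + (0.4)
= -20.24 + (0.4)
= -19.84

-19.84


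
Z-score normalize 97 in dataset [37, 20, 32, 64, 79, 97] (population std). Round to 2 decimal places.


Mean = (37 + 20 + 32 + 64 + 79 + 97) / 6 = 54.8333
Variance = sum((x_i - mean)^2) / n = 749.8056
Std = sqrt(749.8056) = 27.3826
Z = (x - mean) / std
= (97 - 54.8333) / 27.3826
= 42.1667 / 27.3826
= 1.54

1.54


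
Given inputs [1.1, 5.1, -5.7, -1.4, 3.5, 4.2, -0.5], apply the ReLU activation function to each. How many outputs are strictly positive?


ReLU(x) = max(0, x) for each element:
ReLU(1.1) = 1.1
ReLU(5.1) = 5.1
ReLU(-5.7) = 0
ReLU(-1.4) = 0
ReLU(3.5) = 3.5
ReLU(4.2) = 4.2
ReLU(-0.5) = 0
Active neurons (>0): 4

4


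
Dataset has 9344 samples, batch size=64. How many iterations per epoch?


Iterations per epoch = dataset_size / batch_size
= 9344 / 64
= 146

146


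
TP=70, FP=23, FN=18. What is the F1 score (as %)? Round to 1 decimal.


Precision = TP / (TP + FP) = 70 / 93 = 0.7527
Recall = TP / (TP + FN) = 70 / 88 = 0.7955
F1 = 2 * P * R / (P + R)
= 2 * 0.7527 * 0.7955 / (0.7527 + 0.7955)
= 1.1975 / 1.5481
= 0.7735
As percentage: 77.3%

77.3


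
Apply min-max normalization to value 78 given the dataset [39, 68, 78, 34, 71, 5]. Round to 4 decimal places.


Min = 5, Max = 78
Range = 78 - 5 = 73
Scaled = (x - min) / (max - min)
= (78 - 5) / 73
= 73 / 73
= 1.0000

1.0000


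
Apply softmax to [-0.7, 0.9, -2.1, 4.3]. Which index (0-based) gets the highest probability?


Softmax is a monotonic transformation, so it preserves the argmax.
We need to find the index of the maximum logit.
Index 0: -0.7
Index 1: 0.9
Index 2: -2.1
Index 3: 4.3
Maximum logit = 4.3 at index 3

3


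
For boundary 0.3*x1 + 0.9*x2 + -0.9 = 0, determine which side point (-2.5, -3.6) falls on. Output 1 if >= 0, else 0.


Compute 0.3 * -2.5 + 0.9 * -3.6 + -0.9
= -0.75 + -3.24 + -0.9
= -4.89
Since -4.89 < 0, the point is on the negative side.

0


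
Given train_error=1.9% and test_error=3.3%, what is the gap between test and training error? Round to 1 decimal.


Generalization gap = test_error - train_error
= 3.3 - 1.9
= 1.4%
A small gap suggests good generalization.

1.4


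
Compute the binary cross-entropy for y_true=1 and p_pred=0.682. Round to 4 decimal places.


For y=1: Loss = -log(p)
= -log(0.682)
= -(-0.3827)
= 0.3827

0.3827


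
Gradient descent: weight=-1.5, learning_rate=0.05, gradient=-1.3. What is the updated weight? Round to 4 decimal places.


w_new = w_old - lr * gradient
= -1.5 - 0.05 * -1.3
= -1.5 - (-0.065)
= -1.4350

-1.4350


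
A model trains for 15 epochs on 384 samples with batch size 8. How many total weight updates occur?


Iterations per epoch = 384 / 8 = 48
Total updates = iterations_per_epoch * epochs
= 48 * 15
= 720

720


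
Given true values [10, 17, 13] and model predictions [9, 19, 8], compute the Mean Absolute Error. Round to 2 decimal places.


Absolute errors: [1, 2, 5]
Sum of absolute errors = 8
MAE = 8 / 3 = 2.67

2.67


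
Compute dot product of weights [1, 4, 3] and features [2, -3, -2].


Element-wise products:
1 * 2 = 2
4 * -3 = -12
3 * -2 = -6
Sum = 2 + -12 + -6
= -16

-16


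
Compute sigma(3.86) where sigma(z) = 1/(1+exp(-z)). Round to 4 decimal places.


sigmoid(z) = 1 / (1 + exp(-z))
exp(-(3.86)) = exp(-3.86) = 0.0211
1 + 0.0211 = 1.0211
1 / 1.0211 = 0.9794

0.9794


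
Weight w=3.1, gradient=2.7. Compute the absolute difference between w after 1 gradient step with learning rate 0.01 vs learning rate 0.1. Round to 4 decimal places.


With lr=0.01: w_new = 3.1 - 0.01 * 2.7 = 3.073
With lr=0.1: w_new = 3.1 - 0.1 * 2.7 = 2.83
Absolute difference = |3.073 - 2.83|
= 0.2430

0.2430


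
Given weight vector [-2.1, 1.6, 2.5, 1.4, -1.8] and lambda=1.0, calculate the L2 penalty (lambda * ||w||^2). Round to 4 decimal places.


Squaring each weight:
(-2.1)^2 = 4.41
1.6^2 = 2.56
2.5^2 = 6.25
1.4^2 = 1.96
(-1.8)^2 = 3.24
Sum of squares = 18.42
Penalty = 1.0 * 18.42 = 18.4200

18.4200


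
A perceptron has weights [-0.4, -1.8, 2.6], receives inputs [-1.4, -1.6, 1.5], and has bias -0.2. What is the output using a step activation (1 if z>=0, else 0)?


z = w . x + b
= -0.4*-1.4 + -1.8*-1.6 + 2.6*1.5 + -0.2
= 0.56 + 2.88 + 3.9 + -0.2
= 7.34 + -0.2
= 7.14
Since z = 7.14 >= 0, output = 1

1


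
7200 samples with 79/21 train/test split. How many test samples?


Train samples = 7200 * 79% = 5688
Test samples = 7200 - 5688
= 1512

1512


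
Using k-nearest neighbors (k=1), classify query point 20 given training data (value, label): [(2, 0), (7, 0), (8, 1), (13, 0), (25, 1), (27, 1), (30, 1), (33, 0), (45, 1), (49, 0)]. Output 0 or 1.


Distances from query 20:
Point 25 (class 1): distance = 5
K=1 nearest neighbors: classes = [1]
Votes for class 1: 1 / 1
Majority vote => class 1

1


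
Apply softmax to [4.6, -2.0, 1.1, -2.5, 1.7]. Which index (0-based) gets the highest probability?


Softmax is a monotonic transformation, so it preserves the argmax.
We need to find the index of the maximum logit.
Index 0: 4.6
Index 1: -2.0
Index 2: 1.1
Index 3: -2.5
Index 4: 1.7
Maximum logit = 4.6 at index 0

0


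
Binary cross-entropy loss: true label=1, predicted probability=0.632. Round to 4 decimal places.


For y=1: Loss = -log(p)
= -log(0.632)
= -(-0.4589)
= 0.4589

0.4589


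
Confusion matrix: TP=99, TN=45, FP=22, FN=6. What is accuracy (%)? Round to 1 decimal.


Accuracy = (TP + TN) / (TP + TN + FP + FN) * 100
= (99 + 45) / (99 + 45 + 22 + 6)
= 144 / 172
= 0.8372
= 83.7%

83.7


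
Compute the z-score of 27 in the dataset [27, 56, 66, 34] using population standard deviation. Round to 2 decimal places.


Mean = (27 + 56 + 66 + 34) / 4 = 45.75
Variance = sum((x_i - mean)^2) / n = 251.1875
Std = sqrt(251.1875) = 15.8489
Z = (x - mean) / std
= (27 - 45.75) / 15.8489
= -18.75 / 15.8489
= -1.18

-1.18


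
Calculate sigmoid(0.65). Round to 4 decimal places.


sigmoid(z) = 1 / (1 + exp(-z))
exp(-(0.65)) = exp(-0.65) = 0.522
1 + 0.522 = 1.522
1 / 1.522 = 0.6570

0.6570


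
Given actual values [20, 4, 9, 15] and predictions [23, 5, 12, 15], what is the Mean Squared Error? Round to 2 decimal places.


Differences: [-3, -1, -3, 0]
Squared errors: [9, 1, 9, 0]
Sum of squared errors = 19
MSE = 19 / 4 = 4.75

4.75


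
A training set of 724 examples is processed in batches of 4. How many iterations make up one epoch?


Iterations per epoch = dataset_size / batch_size
= 724 / 4
= 181

181


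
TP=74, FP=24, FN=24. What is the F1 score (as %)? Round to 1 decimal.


Precision = TP / (TP + FP) = 74 / 98 = 0.7551
Recall = TP / (TP + FN) = 74 / 98 = 0.7551
F1 = 2 * P * R / (P + R)
= 2 * 0.7551 * 0.7551 / (0.7551 + 0.7551)
= 1.1404 / 1.5102
= 0.7551
As percentage: 75.5%

75.5


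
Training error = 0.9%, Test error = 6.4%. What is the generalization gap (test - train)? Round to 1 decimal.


Generalization gap = test_error - train_error
= 6.4 - 0.9
= 5.5%
A moderate gap.

5.5


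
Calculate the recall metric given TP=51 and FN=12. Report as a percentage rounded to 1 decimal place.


Recall = TP / (TP + FN) * 100
= 51 / (51 + 12)
= 51 / 63
= 0.8095
= 81.0%

81.0


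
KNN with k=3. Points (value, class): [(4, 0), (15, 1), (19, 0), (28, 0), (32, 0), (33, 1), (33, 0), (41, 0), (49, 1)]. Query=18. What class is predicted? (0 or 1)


Distances from query 18:
Point 19 (class 0): distance = 1
Point 15 (class 1): distance = 3
Point 28 (class 0): distance = 10
K=3 nearest neighbors: classes = [0, 1, 0]
Votes for class 1: 1 / 3
Majority vote => class 0

0


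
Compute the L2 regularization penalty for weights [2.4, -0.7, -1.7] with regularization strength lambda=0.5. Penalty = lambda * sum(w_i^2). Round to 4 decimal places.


Squaring each weight:
2.4^2 = 5.76
(-0.7)^2 = 0.49
(-1.7)^2 = 2.89
Sum of squares = 9.14
Penalty = 0.5 * 9.14 = 4.5700

4.5700


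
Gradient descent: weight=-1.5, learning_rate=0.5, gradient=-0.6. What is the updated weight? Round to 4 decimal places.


w_new = w_old - lr * gradient
= -1.5 - 0.5 * -0.6
= -1.5 - (-0.3)
= -1.2000

-1.2000


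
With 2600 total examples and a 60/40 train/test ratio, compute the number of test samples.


Train samples = 2600 * 60% = 1560
Test samples = 2600 - 1560
= 1040

1040


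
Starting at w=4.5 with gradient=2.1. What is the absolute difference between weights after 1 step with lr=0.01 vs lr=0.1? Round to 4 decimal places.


With lr=0.01: w_new = 4.5 - 0.01 * 2.1 = 4.479
With lr=0.1: w_new = 4.5 - 0.1 * 2.1 = 4.29
Absolute difference = |4.479 - 4.29|
= 0.1890

0.1890


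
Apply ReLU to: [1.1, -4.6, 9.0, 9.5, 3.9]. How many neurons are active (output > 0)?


ReLU(x) = max(0, x) for each element:
ReLU(1.1) = 1.1
ReLU(-4.6) = 0
ReLU(9.0) = 9.0
ReLU(9.5) = 9.5
ReLU(3.9) = 3.9
Active neurons (>0): 4

4


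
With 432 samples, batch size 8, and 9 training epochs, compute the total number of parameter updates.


Iterations per epoch = 432 / 8 = 54
Total updates = iterations_per_epoch * epochs
= 54 * 9
= 486

486


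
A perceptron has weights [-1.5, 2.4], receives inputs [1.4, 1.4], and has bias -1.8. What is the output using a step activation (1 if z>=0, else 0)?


z = w . x + b
= -1.5*1.4 + 2.4*1.4 + -1.8
= -2.1 + 3.36 + -1.8
= 1.26 + -1.8
= -0.54
Since z = -0.54 < 0, output = 0

0


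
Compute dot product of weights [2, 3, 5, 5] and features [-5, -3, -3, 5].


Element-wise products:
2 * -5 = -10
3 * -3 = -9
5 * -3 = -15
5 * 5 = 25
Sum = -10 + -9 + -15 + 25
= -9

-9


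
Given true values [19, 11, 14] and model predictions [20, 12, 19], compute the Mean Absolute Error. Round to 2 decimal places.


Absolute errors: [1, 1, 5]
Sum of absolute errors = 7
MAE = 7 / 3 = 2.33

2.33


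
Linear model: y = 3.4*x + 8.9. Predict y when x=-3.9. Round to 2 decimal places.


y = 3.4 * -3.9 + (8.9)
= -13.26 + (8.9)
= -4.36

-4.36


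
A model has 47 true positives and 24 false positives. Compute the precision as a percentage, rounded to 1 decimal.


Precision = TP / (TP + FP) * 100
= 47 / (47 + 24)
= 47 / 71
= 0.662
= 66.2%

66.2


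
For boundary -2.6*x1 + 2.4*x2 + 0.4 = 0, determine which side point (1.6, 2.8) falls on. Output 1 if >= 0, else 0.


Compute -2.6 * 1.6 + 2.4 * 2.8 + 0.4
= -4.16 + 6.72 + 0.4
= 2.96
Since 2.96 >= 0, the point is on the positive side.

1


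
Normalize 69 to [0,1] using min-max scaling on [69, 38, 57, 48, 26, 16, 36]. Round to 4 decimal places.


Min = 16, Max = 69
Range = 69 - 16 = 53
Scaled = (x - min) / (max - min)
= (69 - 16) / 53
= 53 / 53
= 1.0000

1.0000


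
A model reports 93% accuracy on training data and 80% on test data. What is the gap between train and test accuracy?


Gap = train_accuracy - test_accuracy
= 93 - 80
= 13%
This gap suggests the model is overfitting.

13


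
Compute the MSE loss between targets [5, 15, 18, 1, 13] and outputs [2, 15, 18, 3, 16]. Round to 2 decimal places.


Differences: [3, 0, 0, -2, -3]
Squared errors: [9, 0, 0, 4, 9]
Sum of squared errors = 22
MSE = 22 / 5 = 4.40

4.40


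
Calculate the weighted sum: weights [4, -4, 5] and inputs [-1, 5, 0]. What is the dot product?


Element-wise products:
4 * -1 = -4
-4 * 5 = -20
5 * 0 = 0
Sum = -4 + -20 + 0
= -24

-24


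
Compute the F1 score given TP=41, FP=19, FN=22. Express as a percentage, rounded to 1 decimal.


Precision = TP / (TP + FP) = 41 / 60 = 0.6833
Recall = TP / (TP + FN) = 41 / 63 = 0.6508
F1 = 2 * P * R / (P + R)
= 2 * 0.6833 * 0.6508 / (0.6833 + 0.6508)
= 0.8894 / 1.3341
= 0.6667
As percentage: 66.7%

66.7


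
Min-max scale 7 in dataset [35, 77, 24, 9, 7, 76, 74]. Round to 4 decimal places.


Min = 7, Max = 77
Range = 77 - 7 = 70
Scaled = (x - min) / (max - min)
= (7 - 7) / 70
= 0 / 70
= 0.0000

0.0000
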